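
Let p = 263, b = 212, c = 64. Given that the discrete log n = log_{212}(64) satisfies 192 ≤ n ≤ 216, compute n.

200

Compute 212^192 mod 263 = 207, then multiply by 212 repeatedly:
  212^192=207  212^193=226  212^194=46  212^195=21  212^196=244
  212^197=180  212^198=25  212^199=40  212^200=64
Found 64 at exponent 200.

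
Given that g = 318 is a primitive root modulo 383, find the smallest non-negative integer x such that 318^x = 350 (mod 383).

Baby-step giant-step with m = ceil(sqrt(382)) = 20.
Baby table (318^j mod 383 for j=0..19):
  0:1  1:318  2:12  3:369  4:144  5:215  6:196  7:282
  8:54  9:320  10:265  11:10  12:116  13:120  14:243  15:291
  16:235  17:45  18:139  19:157
Giant step factor: 318^(-20) ≡ 138 (mod 383).
Scan 350·138^i mod 383 for i = 0, 1, …:
  i=0: 350   i=1: 42   i=2: 51   i=3: 144
Match at i=3, j=4: x = 3·20 + 4 = 64.

64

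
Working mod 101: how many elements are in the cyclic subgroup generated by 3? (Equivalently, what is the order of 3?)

The order of 3 must divide p − 1 = 100 = 2^2 · 5^2.
Divisors: 1, 2, 4, 5, 10, 20, 25, 50, 100.
Check each in increasing order: 3^1 ≡ 3;  3^2 ≡ 9;  3^4 ≡ 81;  3^5 ≡ 41;  3^10 ≡ 65;  3^20 ≡ 84;  3^25 ≡ 10;  3^50 ≡ 100;  3^100 ≡ 1.
Smallest exponent giving 1 is 100.

100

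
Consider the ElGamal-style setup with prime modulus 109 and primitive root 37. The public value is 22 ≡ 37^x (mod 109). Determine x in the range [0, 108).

Successive powers of 37 modulo 109:
  37^0=1  37^1=37  37^2=61  37^3=77  37^4=15  37^5=10
  37^6=43  37^7=65  37^8=7  37^9=41  37^10=100  37^11=103
  37^12=105  37^13=70  37^14=83  37^15=19  37^16=49  37^17=69
  37^18=46  37^19=67  37^20=81  37^21=54  37^22=36  37^23=24
  37^24=16  37^25=47  37^26=104  37^27=33  37^28=22
So 37^28 ≡ 22 (mod 109), giving x = 28.

28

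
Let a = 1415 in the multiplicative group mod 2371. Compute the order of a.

237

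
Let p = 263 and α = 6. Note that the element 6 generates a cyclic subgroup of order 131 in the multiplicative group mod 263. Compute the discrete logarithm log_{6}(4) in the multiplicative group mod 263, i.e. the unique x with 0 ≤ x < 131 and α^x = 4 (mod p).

78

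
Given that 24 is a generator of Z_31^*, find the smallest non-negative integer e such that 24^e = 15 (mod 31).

27

Successive powers of 24 modulo 31:
  24^0=1  24^1=24  24^2=18  24^3=29  24^4=14  24^5=26
  24^6=4  24^7=3  24^8=10  24^9=23  24^10=25  24^11=11
  24^12=16  24^13=12  24^14=9  24^15=30  24^16=7  24^17=13
  24^18=2  24^19=17  24^20=5  24^21=27  24^22=28  24^23=21
  24^24=8  24^25=6  24^26=20  24^27=15
So 24^27 ≡ 15 (mod 31), giving e = 27.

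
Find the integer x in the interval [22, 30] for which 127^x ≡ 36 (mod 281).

Compute 127^22 mod 281 = 212, then multiply by 127 repeatedly:
  127^22=212  127^23=229  127^24=140  127^25=77  127^26=225
  127^27=194  127^28=191  127^29=91  127^30=36
Found 36 at exponent 30.

30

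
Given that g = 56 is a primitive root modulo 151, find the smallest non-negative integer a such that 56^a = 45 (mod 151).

112

Baby-step giant-step with m = ceil(sqrt(150)) = 13.
Baby table (56^j mod 151 for j=0..12):
  0:1  1:56  2:116  3:3  4:17  5:46  6:9  7:51
  8:138  9:27  10:2  11:112  12:81
Giant step factor: 56^(-13) ≡ 126 (mod 151).
Scan 45·126^i mod 151 for i = 0, 1, …:
  i=0: 45   i=1: 83   i=2: 39   i=3: 82
  i=4: 64   i=5: 61   i=6: 136   i=7: 73
  i=8: 138
Match at i=8, j=8: a = 8·13 + 8 = 112.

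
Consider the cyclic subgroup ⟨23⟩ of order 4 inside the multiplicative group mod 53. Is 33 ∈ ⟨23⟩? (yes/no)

no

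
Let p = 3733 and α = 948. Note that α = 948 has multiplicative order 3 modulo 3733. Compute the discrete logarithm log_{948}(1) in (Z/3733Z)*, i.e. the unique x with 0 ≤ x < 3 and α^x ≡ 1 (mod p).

0

Successive powers of 948 modulo 3733:
  948^0=1
So 948^0 ≡ 1 (mod 3733), giving x = 0.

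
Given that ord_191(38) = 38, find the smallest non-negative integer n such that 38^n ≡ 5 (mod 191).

Successive powers of 38 modulo 191:
  38^0=1  38^1=38  38^2=107  38^3=55  38^4=180  38^5=155
  38^6=160  38^7=159  38^8=121  38^9=14  38^10=150  38^11=161
  38^12=6  38^13=37  38^14=69  38^15=139  38^16=125  38^17=166
  38^18=5
So 38^18 ≡ 5 (mod 191), giving n = 18.

18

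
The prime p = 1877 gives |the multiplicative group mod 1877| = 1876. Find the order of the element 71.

The order of 71 must divide p − 1 = 1876 = 2^2 · 7 · 67.
Divisors: 1, 2, 4, 7, 14, 28, 67, 134, 268, 469, 938, 1876.
Check each in increasing order: 71^1 ≡ 71;  71^2 ≡ 1287;  71^4 ≡ 855;  71^7 ≡ 964;  71^14 ≡ 181;  71^28 ≡ 852;  71^67 ≡ 1451;  71^134 ≡ 1284;  71^268 ≡ 650;  71^469 ≡ 1740;  71^938 ≡ 1876;  71^1876 ≡ 1.
Smallest exponent giving 1 is 1876.

1876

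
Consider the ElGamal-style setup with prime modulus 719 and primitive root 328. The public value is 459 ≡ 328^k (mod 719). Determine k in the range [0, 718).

Baby-step giant-step with m = ceil(sqrt(718)) = 27.
Baby table (328^j mod 719 for j=0..26):
  0:1  1:328  2:453  3:470  4:294  5:86  6:167  7:132
  8:156  9:119  10:206  11:701  12:567  13:474  14:168  15:460
  16:609  17:589  18:500  19:68  20:15  21:606  22:324  23:579
  24:96  25:571  26:348
Giant step factor: 328^(-27) ≡ 654 (mod 719).
Scan 459·654^i mod 719 for i = 0, 1, …:
  i=0: 459   i=1: 363   i=2: 132
Match at i=2, j=7: k = 2·27 + 7 = 61.

61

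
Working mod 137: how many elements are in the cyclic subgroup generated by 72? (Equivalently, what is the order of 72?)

17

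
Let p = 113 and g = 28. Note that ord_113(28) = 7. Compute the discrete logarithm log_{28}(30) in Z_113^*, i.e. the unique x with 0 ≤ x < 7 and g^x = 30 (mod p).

Successive powers of 28 modulo 113:
  28^0=1  28^1=28  28^2=106  28^3=30
So 28^3 ≡ 30 (mod 113), giving x = 3.

3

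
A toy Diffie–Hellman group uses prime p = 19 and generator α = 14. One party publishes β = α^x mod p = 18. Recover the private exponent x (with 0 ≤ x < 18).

9

Successive powers of 14 modulo 19:
  14^0=1  14^1=14  14^2=6  14^3=8  14^4=17  14^5=10
  14^6=7  14^7=3  14^8=4  14^9=18
So 14^9 ≡ 18 (mod 19), giving x = 9.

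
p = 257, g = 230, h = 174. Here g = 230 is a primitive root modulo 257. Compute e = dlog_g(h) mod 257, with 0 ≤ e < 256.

Successive powers of 230 modulo 257:
  230^0=1  230^1=230  230^2=215  230^3=106  230^4=222  230^5=174
So 230^5 ≡ 174 (mod 257), giving e = 5.

5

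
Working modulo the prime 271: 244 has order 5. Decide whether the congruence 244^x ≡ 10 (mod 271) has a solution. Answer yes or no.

yes

⟨244⟩ has order 5; its elements mod 271 are {1, 10, 100, 187, 244}.
10 is in this set.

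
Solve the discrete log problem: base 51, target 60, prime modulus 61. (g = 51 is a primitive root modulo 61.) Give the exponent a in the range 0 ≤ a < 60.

30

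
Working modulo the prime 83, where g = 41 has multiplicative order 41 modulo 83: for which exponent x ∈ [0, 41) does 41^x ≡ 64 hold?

35

Baby-step giant-step with m = ceil(sqrt(41)) = 7.
Baby table (41^j mod 83 for j=0..6):
  0:1  1:41  2:21  3:31  4:26  5:70  6:48
Giant step factor: 41^(-7) ≡ 38 (mod 83).
Scan 64·38^i mod 83 for i = 0, 1, …:
  i=0: 64   i=1: 25   i=2: 37   i=3: 78
  i=4: 59   i=5: 1
Match at i=5, j=0: x = 5·7 + 0 = 35.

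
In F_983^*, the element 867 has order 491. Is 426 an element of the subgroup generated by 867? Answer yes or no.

426 ∈ ⟨867⟩ iff 426^491 ≡ 1 (mod 983), since |⟨867⟩| = 491.
426^491 mod 983 = 982.
Since 982 ≠ 1, 426 does not lie in the subgroup.

no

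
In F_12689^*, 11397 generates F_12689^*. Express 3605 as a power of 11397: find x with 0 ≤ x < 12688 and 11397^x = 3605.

932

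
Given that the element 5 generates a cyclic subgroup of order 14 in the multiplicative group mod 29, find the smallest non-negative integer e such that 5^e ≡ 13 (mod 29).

11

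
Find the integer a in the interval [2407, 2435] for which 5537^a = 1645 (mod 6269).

2430

Compute 5537^2407 mod 6269 = 3075, then multiply by 5537 repeatedly:
  5537^2407=3075  5537^2408=5940  5537^2409=2606  5537^2410=4453  5537^2411=284
  5537^2412=5258  5537^2413=310  5537^2414=5033  5537^2415=2016  5537^2416=3772
  5537^2417=3525  5537^2418=2528  5537^2419=5128  5537^2420=1435  5537^2421=2772
  5537^2422=2052  5537^2423=2496  5537^2424=3476  5537^2425=782  5537^2426=4324
  5537^2427=677  5537^2428=5956  5537^2429=3432  5537^2430=1645
Found 1645 at exponent 2430.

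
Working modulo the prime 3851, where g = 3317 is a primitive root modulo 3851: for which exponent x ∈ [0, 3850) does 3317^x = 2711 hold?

1139

Baby-step giant-step with m = ceil(sqrt(3850)) = 63.
Baby table (3317^j mod 3851 for j=0..62):
  0:1  1:3317  2:182  3:2938  4:2316  5:3278  6:1753  7:3542
  8:3264  9:1527  10:994  11:642  12:3762  13:1314  14:3057  15:386
  16:1830  17:934  18:1874  19:544  20:2180  21:2733  22:107  23:627
  24:219  25:2435  26:1348  27:305  28:2723  29:1596  30:2658  31:1647
  32:2381  33:3227  34:2030  35:1962  36:3615  37:2792  38:3260  39:3663
  40:266  41:443  42:2200  43:3606  44:3747  45:1622  46:327  47:2528
  48:1749  49:1827  50:2536  51:1328  52:3283  53:2934  54:601  55:2550
  56:1554  57:1980  58:1705  59:2217  60:2230  61:2990  62:1505
Giant step factor: 3317^(-63) ≡ 2834 (mod 3851).
Scan 2711·2834^i mod 3851 for i = 0, 1, …:
  i=0: 2711   i=1: 229   i=2: 2018   i=3: 277
  i=4: 3265   i=5: 2908   i=6: 132   i=7: 541
  i=8: 496   i=9: 49     …   i=17: 330
  i=18: 3278
Match at i=18, j=5: x = 18·63 + 5 = 1139.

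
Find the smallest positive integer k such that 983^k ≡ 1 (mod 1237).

The order of 983 must divide p − 1 = 1236 = 2^2 · 3 · 103.
Divisors: 1, 2, 3, 4, 6, 12, 103, 206, 309, 412, 618, 1236.
Check each in increasing order: 983^1 ≡ 983;  983^2 ≡ 192;  983^3 ≡ 712;  983^4 ≡ 991;  983^6 ≡ 1011;  983^12 ≡ 359;  983^103 ≡ 1062;  983^206 ≡ 937;  983^309 ≡ 546;  983^412 ≡ 936;  983^618 ≡ 1236;  983^1236 ≡ 1.
Smallest exponent giving 1 is 1236.

1236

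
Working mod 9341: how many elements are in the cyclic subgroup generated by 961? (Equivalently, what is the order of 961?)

2335

The order of 961 must divide p − 1 = 9340 = 2^2 · 5 · 467.
Divisors: 1, 2, 4, 5, 10, 20, 467, 934, 1868, 2335, 4670, 9340.
Check each in increasing order: 961^1 ≡ 961;  961^2 ≡ 8103;  961^4 ≡ 720;  961^5 ≡ 686;  961^10 ≡ 3546;  961^20 ≡ 1130;  961^467 ≡ 1805;  961^934 ≡ 7357;  961^1868 ≡ 3695;  961^2335 ≡ 1.
Smallest exponent giving 1 is 2335.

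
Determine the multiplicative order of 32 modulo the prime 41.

4

The order of 32 must divide p − 1 = 40 = 2^3 · 5.
Divisors: 1, 2, 4, 5, 8, 10, 20, 40.
Check each in increasing order: 32^1 ≡ 32;  32^2 ≡ 40;  32^4 ≡ 1.
Smallest exponent giving 1 is 4.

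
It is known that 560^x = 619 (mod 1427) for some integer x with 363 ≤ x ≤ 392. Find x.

Compute 560^363 mod 1427 = 83, then multiply by 560 repeatedly:
  560^363=83  560^364=816  560^365=320  560^366=825  560^367=1079
  560^368=619
Found 619 at exponent 368.

368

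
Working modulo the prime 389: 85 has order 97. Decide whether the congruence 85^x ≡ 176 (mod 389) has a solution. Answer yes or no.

176 ∈ ⟨85⟩ iff 176^97 ≡ 1 (mod 389), since |⟨85⟩| = 97.
176^97 mod 389 = 1.
Since 1 = 1, 176 lies in the subgroup.

yes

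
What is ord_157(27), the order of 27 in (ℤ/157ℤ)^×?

The order of 27 must divide p − 1 = 156 = 2^2 · 3 · 13.
Divisors: 1, 2, 3, 4, 6, 12, 13, 26, 39, 52, 78, 156.
Check each in increasing order: 27^1 ≡ 27;  27^2 ≡ 101;  27^3 ≡ 58;  27^4 ≡ 153;  27^6 ≡ 67;  27^12 ≡ 93;  27^13 ≡ 156;  27^26 ≡ 1.
Smallest exponent giving 1 is 26.

26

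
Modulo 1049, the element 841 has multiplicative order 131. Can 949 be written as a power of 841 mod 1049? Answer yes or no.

949 ∈ ⟨841⟩ iff 949^131 ≡ 1 (mod 1049), since |⟨841⟩| = 131.
949^131 mod 1049 = 1.
Since 1 = 1, 949 lies in the subgroup.

yes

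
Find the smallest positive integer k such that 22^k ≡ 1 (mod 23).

2

The order of 22 must divide p − 1 = 22 = 2 · 11.
Divisors: 1, 2, 11, 22.
Check each in increasing order: 22^1 ≡ 22;  22^2 ≡ 1.
Smallest exponent giving 1 is 2.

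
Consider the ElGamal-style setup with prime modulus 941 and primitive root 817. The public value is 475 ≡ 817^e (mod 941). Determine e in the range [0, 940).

45

Baby-step giant-step with m = ceil(sqrt(940)) = 31.
Baby table (817^j mod 941 for j=0..30):
  0:1  1:817  2:320  3:783  4:772  5:254  6:498  7:354
  8:331  9:360  10:528  11:398  12:521  13:325  14:163  15:490
  16:405  17:594  18:683  19:939  20:248  21:301  22:316  23:338
  24:433  25:886  26:233  27:279  28:221  29:826  30:145
Giant step factor: 817^(-31) ≡ 559 (mod 941).
Scan 475·559^i mod 941 for i = 0, 1, …:
  i=0: 475   i=1: 163
Match at i=1, j=14: e = 1·31 + 14 = 45.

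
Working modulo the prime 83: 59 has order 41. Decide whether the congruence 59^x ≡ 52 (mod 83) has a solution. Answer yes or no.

52 ∈ ⟨59⟩ iff 52^41 ≡ 1 (mod 83), since |⟨59⟩| = 41.
52^41 mod 83 = 82.
Since 82 ≠ 1, 52 does not lie in the subgroup.

no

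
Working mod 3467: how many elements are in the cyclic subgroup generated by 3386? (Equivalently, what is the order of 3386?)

The order of 3386 must divide p − 1 = 3466 = 2 · 1733.
Divisors: 1, 2, 1733, 3466.
Check each in increasing order: 3386^1 ≡ 3386;  3386^2 ≡ 3094;  3386^1733 ≡ 3466;  3386^3466 ≡ 1.
Smallest exponent giving 1 is 3466.

3466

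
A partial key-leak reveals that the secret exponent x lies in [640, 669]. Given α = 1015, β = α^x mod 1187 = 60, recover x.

Compute 1015^640 mod 1187 = 897, then multiply by 1015 repeatedly:
  1015^640=897  1015^641=26  1015^642=276  1015^643=8  1015^644=998
  1015^645=459  1015^646=581  1015^647=963  1015^648=544  1015^649=205
  1015^650=350  1015^651=337  1015^652=199  1015^653=195  1015^654=883
  1015^655=60
Found 60 at exponent 655.

655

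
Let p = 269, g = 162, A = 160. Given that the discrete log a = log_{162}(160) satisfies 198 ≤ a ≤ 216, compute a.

209

Compute 162^198 mod 269 = 11, then multiply by 162 repeatedly:
  162^198=11  162^199=168  162^200=47  162^201=82  162^202=103
  162^203=8  162^204=220  162^205=132  162^206=133  162^207=26
  162^208=177  162^209=160
Found 160 at exponent 209.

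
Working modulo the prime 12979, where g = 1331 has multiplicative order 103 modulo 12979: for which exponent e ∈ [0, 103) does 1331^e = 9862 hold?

Baby-step giant-step with m = ceil(sqrt(103)) = 11.
Baby table (1331^j mod 12979 for j=0..10):
  0:1  1:1331  2:6417  3:845  4:8501  5:10122  6:180  7:5958
  8:12908  9:9331  10:11637
Giant step factor: 1331^(-11) ≡ 7896 (mod 12979).
Scan 9862·7896^i mod 12979 for i = 0, 1, …:
  i=0: 9862   i=1: 9331
Match at i=1, j=9: e = 1·11 + 9 = 20.

20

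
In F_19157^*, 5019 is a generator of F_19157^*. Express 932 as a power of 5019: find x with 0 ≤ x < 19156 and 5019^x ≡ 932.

5862

Baby-step giant-step with m = ceil(sqrt(19156)) = 139.
Baby table (5019^j mod 19157 for j=0..138):
  0:1  1:5019  2:18063  3:7273  4:9102  5:12650  6:4052  7:11411
  8:11536  9:6730  10:4079  11:12825  12:1155  13:11531  14:792  15:9549
  16:14774  17:13116  18:5752  19:18846  20:9965  21:14565  22:17780  23:4514
  24:12192  25:4190  26:14381  27:13820  28:14240  29:14950  30:15238  31:4778
  32:15375  33:2729  34:18753  35:2966  36:1365  37:11886  38:936  39:4319
  40:10494  41:6793  42:13764  43:1374  44:18743  45:10247  46:12305  47:15784
  48:5701  49:11918  50:8288  51:7625  52:13346  53:10702  54:16267  55:16096
  56:755  57:15416  58:16938  59:12213  60:13804  61:10564  62:13297  63:13812
  64:12402  65:4545  66:14525  67:8590  68:9960  69:8627  70:4093  71:6463
  72:4996  73:17568  74:13278  75:14236  76:14031  77:457  78:14000  79:17281
  80:9600  81:2545  82:14793  83:12692  84:4123  85:3777  86:10490  87:5874
  88:18140  89:10596  90:1492  91:17118  92:15254  93:8454  94:17028  95:4155
  96:11129  97:13796  98:8726  99:2892  100:13099  101:16214  102:18287  103:1266
  104:13087  105:13457  106:12258  107:9775  108:18805  109:14913  110:1948  111:6942
  112:14472  113:10781  114:10471  115:6298  116:612  117:6508  118:967  119:6652
  120:14894  121:2372  122:8571  123:10384  124:10256  125:5  126:5938  127:13687
  128:17208  129:7196  130:5779  131:1103  132:18741  133:209  134:14493  135:1238
  136:6654  137:5775  138:184
Giant step factor: 5019^(-139) ≡ 14837 (mod 19157).
Scan 932·14837^i mod 19157 for i = 0, 1, …:
  i=0: 932   i=1: 15887   i=2: 7691   i=3: 12275
  i=4: 17733   i=5: 2283   i=6: 3295   i=7: 18408
  i=8: 17304   i=9: 16491     …   i=41: 4680
  i=42: 12192
Match at i=42, j=24: x = 42·139 + 24 = 5862.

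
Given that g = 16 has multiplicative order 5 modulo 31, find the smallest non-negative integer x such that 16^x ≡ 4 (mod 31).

Successive powers of 16 modulo 31:
  16^0=1  16^1=16  16^2=8  16^3=4
So 16^3 ≡ 4 (mod 31), giving x = 3.

3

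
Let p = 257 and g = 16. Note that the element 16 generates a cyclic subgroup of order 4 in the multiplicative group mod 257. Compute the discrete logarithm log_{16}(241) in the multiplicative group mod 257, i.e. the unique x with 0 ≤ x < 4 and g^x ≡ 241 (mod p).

Successive powers of 16 modulo 257:
  16^0=1  16^1=16  16^2=256  16^3=241
So 16^3 ≡ 241 (mod 257), giving x = 3.

3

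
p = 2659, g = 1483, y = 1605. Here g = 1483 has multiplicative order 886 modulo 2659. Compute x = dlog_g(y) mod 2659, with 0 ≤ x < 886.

879

Baby-step giant-step with m = ceil(sqrt(886)) = 30.
Baby table (1483^j mod 2659 for j=0..29):
  0:1  1:1483  2:296  3:233  4:2528  5:2493  6:1109  7:1385
  8:1207  9:474  10:966  11:2036  12:1423  13:1722  14:1086  15:1843
  16:2376  17:433  18:1320  19:536  20:2506  21:1775  22:2574  23:1577
  24:1430  25:1467  26:499  27:815  28:1459  29:1930
Giant step factor: 1483^(-30) ≡ 1618 (mod 2659).
Scan 1605·1618^i mod 2659 for i = 0, 1, …:
  i=0: 1605   i=1: 1706   i=2: 266   i=3: 2289
  i=4: 2274   i=5: 1935   i=6: 1187   i=7: 768
  i=8: 871   i=9: 8     …   i=28: 421
  i=29: 474
Match at i=29, j=9: x = 29·30 + 9 = 879.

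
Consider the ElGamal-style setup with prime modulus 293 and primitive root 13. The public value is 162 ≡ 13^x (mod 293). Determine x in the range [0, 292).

11

Successive powers of 13 modulo 293:
  13^0=1  13^1=13  13^2=169  13^3=146  13^4=140  13^5=62
  13^6=220  13^7=223  13^8=262  13^9=183  13^10=35  13^11=162
So 13^11 ≡ 162 (mod 293), giving x = 11.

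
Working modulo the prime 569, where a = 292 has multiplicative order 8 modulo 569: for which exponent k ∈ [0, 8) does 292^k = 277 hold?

5

Successive powers of 292 modulo 569:
  292^0=1  292^1=292  292^2=483  292^3=493  292^4=568  292^5=277
So 292^5 ≡ 277 (mod 569), giving k = 5.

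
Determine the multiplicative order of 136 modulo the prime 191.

19

The order of 136 must divide p − 1 = 190 = 2 · 5 · 19.
Divisors: 1, 2, 5, 10, 19, 38, 95, 190.
Check each in increasing order: 136^1 ≡ 136;  136^2 ≡ 160;  136^5 ≡ 52;  136^10 ≡ 30;  136^19 ≡ 1.
Smallest exponent giving 1 is 19.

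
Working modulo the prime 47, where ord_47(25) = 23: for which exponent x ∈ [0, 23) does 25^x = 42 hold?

Successive powers of 25 modulo 47:
  25^0=1  25^1=25  25^2=14  25^3=21  25^4=8  25^5=12
  25^6=18  25^7=27  25^8=17  25^9=2  25^10=3  25^11=28
  25^12=42
So 25^12 ≡ 42 (mod 47), giving x = 12.

12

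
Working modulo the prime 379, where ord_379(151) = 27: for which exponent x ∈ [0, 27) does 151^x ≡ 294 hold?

17

Successive powers of 151 modulo 379:
  151^0=1  151^1=151  151^2=61  151^3=115  151^4=310  151^5=193
  151^6=339  151^7=24  151^8=213  151^9=327  151^10=107  151^11=239
  151^12=84  151^13=177  151^14=197  151^15=185  151^16=268  151^17=294
So 151^17 ≡ 294 (mod 379), giving x = 17.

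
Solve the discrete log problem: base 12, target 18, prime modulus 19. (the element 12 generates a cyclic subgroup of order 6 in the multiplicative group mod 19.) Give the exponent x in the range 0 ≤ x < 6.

Successive powers of 12 modulo 19:
  12^0=1  12^1=12  12^2=11  12^3=18
So 12^3 ≡ 18 (mod 19), giving x = 3.

3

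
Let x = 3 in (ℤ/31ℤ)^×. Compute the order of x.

30

The order of 3 must divide p − 1 = 30 = 2 · 3 · 5.
Divisors: 1, 2, 3, 5, 6, 10, 15, 30.
Check each in increasing order: 3^1 ≡ 3;  3^2 ≡ 9;  3^3 ≡ 27;  3^5 ≡ 26;  3^6 ≡ 16;  3^10 ≡ 25;  3^15 ≡ 30;  3^30 ≡ 1.
Smallest exponent giving 1 is 30.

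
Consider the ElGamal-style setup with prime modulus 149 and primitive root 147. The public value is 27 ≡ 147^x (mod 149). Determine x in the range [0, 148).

Baby-step giant-step with m = ceil(sqrt(148)) = 13.
Baby table (147^j mod 149 for j=0..12):
  0:1  1:147  2:4  3:141  4:16  5:117  6:64  7:21
  8:107  9:84  10:130  11:38  12:73
Giant step factor: 147^(-13) ≡ 50 (mod 149).
Scan 27·50^i mod 149 for i = 0, 1, …:
  i=0: 27   i=1: 9   i=2: 3   i=3: 1
Match at i=3, j=0: x = 3·13 + 0 = 39.

39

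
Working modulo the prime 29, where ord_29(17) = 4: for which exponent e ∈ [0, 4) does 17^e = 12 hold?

3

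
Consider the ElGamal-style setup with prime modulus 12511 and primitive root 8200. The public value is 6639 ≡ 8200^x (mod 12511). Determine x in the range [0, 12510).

4792

Baby-step giant-step with m = ceil(sqrt(12510)) = 112.
Baby table (8200^j mod 12511 for j=0..111):
  0:1  1:8200  2:5886  3:10273  4:2037  5:1215  6:4244  7:7709
  8:8228  9:10288  10:12438  11:1928  12:8207  13:731  14:1431  15:11393
  16:2963  17:238  18:12395  19:12147  20:5329  21:9388  22:1417  23:9192
  24:8136  25:6548  26:8899  27:7648  28:8468  29:1550  30:11335  31:2781
  32:9158  33:4578  34:6600  35:9925  36:945  37:4691  38:7386  39:11960
  40:10782  41:9674  42:7060  43:3603  44:6129  45:1113  46:6081  47:7865
  48:11306  49:2690  50:1107  51:6925  52:10082  53:12223  54:2979  55:6328
  56:6483  57:1361  58:388  59:3806  60:6766  61:7426  62:2163  63:8513
  64:7731  65:963  66:2159  67:735  68:9209  69:9915  70:6522  71:8386
  72:4744  73:4101  74:11143  75:4767  76:5036  77:8900  78:3337  79:1843
  80:11823  81:861  82:3996  83:891  84:12287  85:2317  86:7702  87:872
  88:6619  89:3082  90:180  91:12213  92:8556  93:10023  94:3841  95:6013
  96:749  97:11410  98:4742  99:212  100:11882  101:9243  102:962  103:6470
  104:7360  105:11447  106:7878  107:5307  108:4142  109:9546  110:8384  111:855
Giant step factor: 8200^(-112) ≡ 8295 (mod 12511).
Scan 6639·8295^i mod 12511 for i = 0, 1, …:
  i=0: 6639   i=1: 9594   i=2: 12270   i=3: 2665
  i=4: 11749   i=5: 9776   i=6: 8129   i=7: 8276
  i=8: 1563   i=9: 3689     …   i=41: 7800
  i=42: 6619
Match at i=42, j=88: x = 42·112 + 88 = 4792.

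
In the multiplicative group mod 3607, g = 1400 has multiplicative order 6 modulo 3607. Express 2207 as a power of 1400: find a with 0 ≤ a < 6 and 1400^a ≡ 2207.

Successive powers of 1400 modulo 3607:
  1400^0=1  1400^1=1400  1400^2=1399  1400^3=3606  1400^4=2207
So 1400^4 ≡ 2207 (mod 3607), giving a = 4.

4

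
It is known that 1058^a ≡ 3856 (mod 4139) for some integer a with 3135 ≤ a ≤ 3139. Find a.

3139

Compute 1058^3135 mod 4139 = 913, then multiply by 1058 repeatedly:
  1058^3135=913  1058^3136=1567  1058^3137=2286  1058^3138=1412  1058^3139=3856
Found 3856 at exponent 3139.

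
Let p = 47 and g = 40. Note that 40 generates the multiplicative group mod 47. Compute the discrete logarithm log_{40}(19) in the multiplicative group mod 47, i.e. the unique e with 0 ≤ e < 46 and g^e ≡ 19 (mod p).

Baby-step giant-step with m = ceil(sqrt(46)) = 7.
Baby table (40^j mod 47 for j=0..6):
  0:1  1:40  2:2  3:33  4:4  5:19  6:8
Giant step factor: 40^(-7) ≡ 26 (mod 47).
Scan 19·26^i mod 47 for i = 0, 1, …:
  i=0: 19
Match at i=0, j=5: e = 0·7 + 5 = 5.

5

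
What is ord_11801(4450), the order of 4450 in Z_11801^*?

The order of 4450 must divide p − 1 = 11800 = 2^3 · 5^2 · 59.
Divisors: 1, 2, 4, 5, 8, 10, 20, 25, 40, 50, 59, 100, 118, 200, 236, 295, 472, 590, 1180, 1475, 2360, 2950, 5900, 11800.
Check each in increasing order: 4450^1 ≡ 4450;  4450^2 ≡ 422;  4450^4 ≡ 1069;  4450^5 ≡ 1247;  4450^8 ≡ 9865;  4450^10 ≡ 9078;  4450^20 ≡ 3701;  4450^25 ≡ 956;  4450^40 ≡ 8241;  4450^50 ≡ 5259;  4450^59 ≡ 6480;  4450^100 ≡ 7338;  4450^118 ≡ 2442;  4450^200 ≡ 10082;  4450^236 ≡ 3859;  4450^295 ≡ 1.
Smallest exponent giving 1 is 295.

295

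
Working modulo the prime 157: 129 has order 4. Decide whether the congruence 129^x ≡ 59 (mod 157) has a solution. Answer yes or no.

59 ∈ ⟨129⟩ iff 59^4 ≡ 1 (mod 157), since |⟨129⟩| = 4.
59^4 mod 157 = 101.
Since 101 ≠ 1, 59 does not lie in the subgroup.

no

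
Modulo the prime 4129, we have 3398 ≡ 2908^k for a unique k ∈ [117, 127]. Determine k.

120

Compute 2908^117 mod 4129 = 3846, then multiply by 2908 repeatedly:
  2908^117=3846  2908^118=2836  2908^119=1475  2908^120=3398
Found 3398 at exponent 120.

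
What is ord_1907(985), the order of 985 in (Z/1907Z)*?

The order of 985 must divide p − 1 = 1906 = 2 · 953.
Divisors: 1, 2, 953, 1906.
Check each in increasing order: 985^1 ≡ 985;  985^2 ≡ 1469;  985^953 ≡ 1906;  985^1906 ≡ 1.
Smallest exponent giving 1 is 1906.

1906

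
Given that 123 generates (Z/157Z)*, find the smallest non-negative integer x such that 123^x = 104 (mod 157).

71

Baby-step giant-step with m = ceil(sqrt(156)) = 13.
Baby table (123^j mod 157 for j=0..12):
  0:1  1:123  2:57  3:103  4:109  5:62  6:90  7:80
  8:106  9:7  10:76  11:85  12:93
Giant step factor: 123^(-13) ≡ 107 (mod 157).
Scan 104·107^i mod 157 for i = 0, 1, …:
  i=0: 104   i=1: 138   i=2: 8   i=3: 71
  i=4: 61   i=5: 90
Match at i=5, j=6: x = 5·13 + 6 = 71.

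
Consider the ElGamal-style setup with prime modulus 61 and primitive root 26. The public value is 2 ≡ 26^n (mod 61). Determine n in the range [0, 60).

41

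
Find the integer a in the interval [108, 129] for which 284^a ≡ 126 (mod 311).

110

Compute 284^108 mod 311 = 100, then multiply by 284 repeatedly:
  284^108=100  284^109=99  284^110=126
Found 126 at exponent 110.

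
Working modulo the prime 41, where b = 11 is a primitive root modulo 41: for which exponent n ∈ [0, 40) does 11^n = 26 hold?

19

Successive powers of 11 modulo 41:
  11^0=1  11^1=11  11^2=39  11^3=19  11^4=4  11^5=3
  11^6=33  11^7=35  11^8=16  11^9=12  11^10=9  11^11=17
  11^12=23  11^13=7  11^14=36  11^15=27  11^16=10  11^17=28
  11^18=21  11^19=26
So 11^19 ≡ 26 (mod 41), giving n = 19.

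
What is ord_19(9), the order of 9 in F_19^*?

9

The order of 9 must divide p − 1 = 18 = 2 · 3^2.
Divisors: 1, 2, 3, 6, 9, 18.
Check each in increasing order: 9^1 ≡ 9;  9^2 ≡ 5;  9^3 ≡ 7;  9^6 ≡ 11;  9^9 ≡ 1.
Smallest exponent giving 1 is 9.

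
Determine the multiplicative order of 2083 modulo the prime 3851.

1925

The order of 2083 must divide p − 1 = 3850 = 2 · 5^2 · 7 · 11.
Divisors: 1, 2, 5, 7, 10, 11, 14, 22, 25, 35, 50, 55, 70, 77, 110, 154, 175, 275, 350, 385, 550, 770, 1925, 3850.
Check each in increasing order: 2083^1 ≡ 2083;  2083^2 ≡ 2663;  2083^5 ≡ 3109;  2083^7 ≡ 3468;  2083^10 ≡ 3722;  2083^11 ≡ 863;  2083^14 ≡ 351;  2083^22 ≡ 1526;  2083^25 ≡ 2535;  2083^35 ≡ 320;  2083^50 ≡ 2757;  2083^55 ≡ 3038;  2083^70 ≡ 2274;  2083^77 ≡ 3235;  2083^110 ≡ 2448;  2083^154 ≡ 2058;  2083^175 ≡ 428;  2083^275 ≡ 1192;  2083^350 ≡ 2187;  2083^385 ≡ 2809;  2083^550 ≡ 3696;  2083^770 ≡ 3633;  2083^1925 ≡ 1.
Smallest exponent giving 1 is 1925.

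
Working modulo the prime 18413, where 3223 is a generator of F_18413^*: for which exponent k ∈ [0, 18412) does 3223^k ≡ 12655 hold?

Baby-step giant-step with m = ceil(sqrt(18412)) = 136.
Baby table (3223^j mod 18413 for j=0..135):
  0:1  1:3223  2:2797  3:10774  4:16097  5:11210  6:3524  7:15444
  8:5673  9:18383  10:13788  11:8155  12:8214  13:14241  14:13547  15:4758
  16:15418  17:13940  18:900  19:9859  20:13132  21:11362  22:14682  23:17089
  24:4564  25:16198  26:5299  27:9826  28:17251  29:11126  30:8987  31:1452
  32:2894  33:10384  34:11211  35:6747  36:18241  37:16447  38:16067  39:6585
  40:11679  41:5245  42:1501  43:13517  44:133  45:5160  46:3741  47:15141
  48:4993  49:17890  50:8367  51:10209  52:17989  53:14423  54:10917  55:16661
  56:6095  57:15927  58:15690  59:6772  60:6751  61:12720  62:9222  63:3924
  64:15734  65:1280  66:928  67:8038  68:17796  69:13  70:5073  71:17948
  72:11171  73:6718  74:16839  75:8986  76:16642  77:97  78:18023  79:13527
  80:13950  81:14717  82:1003  83:10394  84:6615  85:16304  86:15503  87:11700
  88:17689  89:4999  90:402  91:6736  92:1201  93:4093  94:8031  95:13648
  96:17260  97:3307  98:15747  99:6353  100:463  101:796  102:6101  103:16852
  104:14059  105:16177  106:11268  107:6328  108:11953  109:4523  110:12946  111:1100
  112:10004  113:1729  114:11841  115:11807  116:12703  117:9670  118:11614  119:16706
  120:3826  121:12901  122:3369  123:13030  124:14050  125:5583  126:4508  127:1427
  128:14384  129:14111  130:18056  131:9408  132:14186  133:1999  134:16640  135:12064
Giant step factor: 3223^(-136) ≡ 8188 (mod 18413).
Scan 12655·8188^i mod 18413 for i = 0, 1, …:
  i=0: 12655   i=1: 9189   i=2: 4014   i=3: 17840
  i=4: 3591   i=5: 15960   i=6: 3419   i=7: 7012
  i=8: 2522   i=9: 9163     …   i=79: 2862
  i=80: 12720
Match at i=80, j=61: k = 80·136 + 61 = 10941.

10941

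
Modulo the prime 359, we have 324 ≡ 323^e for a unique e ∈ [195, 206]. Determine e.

Compute 323^195 mod 359 = 76, then multiply by 323 repeatedly:
  323^195=76  323^196=136  323^197=130  323^198=346  323^199=109
  323^200=25  323^201=177  323^202=90  323^203=350  323^204=324
Found 324 at exponent 204.

204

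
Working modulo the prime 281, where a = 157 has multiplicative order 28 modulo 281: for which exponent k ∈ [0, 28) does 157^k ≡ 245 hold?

Successive powers of 157 modulo 281:
  157^0=1  157^1=157  157^2=202  157^3=242  157^4=59  157^5=271
  157^6=116  157^7=228  157^8=109  157^9=253  157^10=100  157^11=245
So 157^11 ≡ 245 (mod 281), giving k = 11.

11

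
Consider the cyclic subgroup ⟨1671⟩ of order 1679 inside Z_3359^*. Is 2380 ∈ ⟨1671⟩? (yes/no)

no

2380 ∈ ⟨1671⟩ iff 2380^1679 ≡ 1 (mod 3359), since |⟨1671⟩| = 1679.
2380^1679 mod 3359 = 3358.
Since 3358 ≠ 1, 2380 does not lie in the subgroup.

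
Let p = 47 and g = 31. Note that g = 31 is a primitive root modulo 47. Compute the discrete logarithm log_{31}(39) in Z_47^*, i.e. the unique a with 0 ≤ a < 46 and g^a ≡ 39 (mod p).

Baby-step giant-step with m = ceil(sqrt(46)) = 7.
Baby table (31^j mod 47 for j=0..6):
  0:1  1:31  2:21  3:40  4:18  5:41  6:2
Giant step factor: 31^(-7) ≡ 22 (mod 47).
Scan 39·22^i mod 47 for i = 0, 1, …:
  i=0: 39   i=1: 12   i=2: 29   i=3: 27
  i=4: 30   i=5: 2
Match at i=5, j=6: a = 5·7 + 6 = 41.

41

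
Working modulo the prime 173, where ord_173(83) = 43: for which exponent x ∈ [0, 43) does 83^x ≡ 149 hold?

36

Baby-step giant-step with m = ceil(sqrt(43)) = 7.
Baby table (83^j mod 173 for j=0..6):
  0:1  1:83  2:142  3:22  4:96  5:10  6:138
Giant step factor: 83^(-7) ≡ 149 (mod 173).
Scan 149·149^i mod 173 for i = 0, 1, …:
  i=0: 149   i=1: 57   i=2: 16   i=3: 135
  i=4: 47   i=5: 83
Match at i=5, j=1: x = 5·7 + 1 = 36.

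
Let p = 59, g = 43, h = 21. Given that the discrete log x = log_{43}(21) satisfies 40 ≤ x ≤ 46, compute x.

46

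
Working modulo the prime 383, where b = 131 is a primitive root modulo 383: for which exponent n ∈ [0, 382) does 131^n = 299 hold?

187

Baby-step giant-step with m = ceil(sqrt(382)) = 20.
Baby table (131^j mod 383 for j=0..19):
  0:1  1:131  2:309  3:264  4:114  5:380  6:373  7:222
  8:357  9:41  10:9  11:30  12:100  13:78  14:260  15:356
  16:293  17:83  18:149  19:369
Giant step factor: 131^(-20) ≡ 331 (mod 383).
Scan 299·331^i mod 383 for i = 0, 1, …:
  i=0: 299   i=1: 155   i=2: 366   i=3: 118
  i=4: 375   i=5: 33   i=6: 199   i=7: 376
  i=8: 364   i=9: 222
Match at i=9, j=7: n = 9·20 + 7 = 187.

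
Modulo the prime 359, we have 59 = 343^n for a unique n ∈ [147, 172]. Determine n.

Compute 343^147 mod 359 = 325, then multiply by 343 repeatedly:
  343^147=325  343^148=185  343^149=271  343^150=331  343^151=89
  343^152=12  343^153=167  343^154=200  343^155=31  343^156=222
  343^157=38  343^158=110  343^159=35  343^160=158  343^161=344
  343^162=240  343^163=109  343^164=51  343^165=261  343^166=132
  343^167=42  343^168=46  343^169=341  343^170=288  343^171=59
Found 59 at exponent 171.

171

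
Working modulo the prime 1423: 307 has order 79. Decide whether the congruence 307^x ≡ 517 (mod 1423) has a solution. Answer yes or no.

no

517 ∈ ⟨307⟩ iff 517^79 ≡ 1 (mod 1423), since |⟨307⟩| = 79.
517^79 mod 1423 = 17.
Since 17 ≠ 1, 517 does not lie in the subgroup.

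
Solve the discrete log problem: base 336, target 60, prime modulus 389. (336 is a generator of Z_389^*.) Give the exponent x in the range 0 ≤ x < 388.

211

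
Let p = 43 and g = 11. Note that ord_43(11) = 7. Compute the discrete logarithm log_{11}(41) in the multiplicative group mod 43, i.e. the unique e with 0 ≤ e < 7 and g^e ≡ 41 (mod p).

3

Successive powers of 11 modulo 43:
  11^0=1  11^1=11  11^2=35  11^3=41
So 11^3 ≡ 41 (mod 43), giving e = 3.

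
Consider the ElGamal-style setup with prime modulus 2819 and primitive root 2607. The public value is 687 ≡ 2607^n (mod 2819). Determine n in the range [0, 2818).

654

Baby-step giant-step with m = ceil(sqrt(2818)) = 54.
Baby table (2607^j mod 2819 for j=0..53):
  0:1  1:2607  2:2659  3:92  4:229  5:2194  6:7  7:1335
  8:1699  9:644  10:1603  11:1263  12:49  13:888  14:617  15:1689
  16:2764  17:384  18:343  19:578  20:1500  21:547  22:2434  23:2688
  24:2401  25:1227  26:2043  27:1010  28:124  29:1902  30:2712  31:132
  32:206  33:1432  34:868  35:2038  36:2070  37:924  38:1442  39:1567
  40:438  41:171  42:395  43:830  44:1637  45:2512  46:247  47:1197
  48:2765  49:172  50:183  51:670  52:1729  53:2741
Giant step factor: 2607^(-54) ≡ 440 (mod 2819).
Scan 687·440^i mod 2819 for i = 0, 1, …:
  i=0: 687   i=1: 647   i=2: 2780   i=3: 2573
  i=4: 1701   i=5: 1405   i=6: 839   i=7: 2690
  i=8: 2439   i=9: 1940   i=10: 2262   i=11: 173
  i=12: 7
Match at i=12, j=6: n = 12·54 + 6 = 654.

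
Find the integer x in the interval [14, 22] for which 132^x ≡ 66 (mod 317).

Compute 132^14 mod 317 = 87, then multiply by 132 repeatedly:
  132^14=87  132^15=72  132^16=311  132^17=159  132^18=66
Found 66 at exponent 18.

18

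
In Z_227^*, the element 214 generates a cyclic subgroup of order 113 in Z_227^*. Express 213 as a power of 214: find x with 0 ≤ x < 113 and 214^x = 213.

Baby-step giant-step with m = ceil(sqrt(113)) = 11.
Baby table (214^j mod 227 for j=0..10):
  0:1  1:214  2:169  3:73  4:186  5:79  6:108  7:185
  8:92  9:166  10:112
Giant step factor: 214^(-11) ≡ 99 (mod 227).
Scan 213·99^i mod 227 for i = 0, 1, …:
  i=0: 213   i=1: 203   i=2: 121   i=3: 175
  i=4: 73
Match at i=4, j=3: x = 4·11 + 3 = 47.

47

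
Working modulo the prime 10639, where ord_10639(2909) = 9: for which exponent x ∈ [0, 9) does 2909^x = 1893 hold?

Successive powers of 2909 modulo 10639:
  2909^0=1  2909^1=2909  2909^2=4276  2909^3=1893
So 2909^3 ≡ 1893 (mod 10639), giving x = 3.

3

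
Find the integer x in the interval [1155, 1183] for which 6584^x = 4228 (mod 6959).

Compute 6584^1155 mod 6959 = 68, then multiply by 6584 repeatedly:
  6584^1155=68  6584^1156=2336  6584^1157=834  6584^1158=405  6584^1159=1223
  6584^1160=669  6584^1161=6608  6584^1162=6363  6584^1163=812  6584^1164=1696
  6584^1165=4228
Found 4228 at exponent 1165.

1165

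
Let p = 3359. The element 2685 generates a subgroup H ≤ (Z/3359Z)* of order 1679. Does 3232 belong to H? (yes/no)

no

3232 ∈ ⟨2685⟩ iff 3232^1679 ≡ 1 (mod 3359), since |⟨2685⟩| = 1679.
3232^1679 mod 3359 = 3358.
Since 3358 ≠ 1, 3232 does not lie in the subgroup.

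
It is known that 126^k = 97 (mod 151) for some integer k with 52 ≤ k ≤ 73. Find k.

62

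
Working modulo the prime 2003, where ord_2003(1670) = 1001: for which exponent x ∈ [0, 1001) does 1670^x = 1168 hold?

50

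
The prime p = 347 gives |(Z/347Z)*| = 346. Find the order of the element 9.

173

The order of 9 must divide p − 1 = 346 = 2 · 173.
Divisors: 1, 2, 173, 346.
Check each in increasing order: 9^1 ≡ 9;  9^2 ≡ 81;  9^173 ≡ 1.
Smallest exponent giving 1 is 173.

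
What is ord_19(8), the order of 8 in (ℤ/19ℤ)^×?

The order of 8 must divide p − 1 = 18 = 2 · 3^2.
Divisors: 1, 2, 3, 6, 9, 18.
Check each in increasing order: 8^1 ≡ 8;  8^2 ≡ 7;  8^3 ≡ 18;  8^6 ≡ 1.
Smallest exponent giving 1 is 6.

6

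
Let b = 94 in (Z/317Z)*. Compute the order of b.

The order of 94 must divide p − 1 = 316 = 2^2 · 79.
Divisors: 1, 2, 4, 79, 158, 316.
Check each in increasing order: 94^1 ≡ 94;  94^2 ≡ 277;  94^4 ≡ 15;  94^79 ≡ 316;  94^158 ≡ 1.
Smallest exponent giving 1 is 158.

158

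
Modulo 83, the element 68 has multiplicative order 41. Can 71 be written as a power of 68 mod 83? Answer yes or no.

71 ∈ ⟨68⟩ iff 71^41 ≡ 1 (mod 83), since |⟨68⟩| = 41.
71^41 mod 83 = 82.
Since 82 ≠ 1, 71 does not lie in the subgroup.

no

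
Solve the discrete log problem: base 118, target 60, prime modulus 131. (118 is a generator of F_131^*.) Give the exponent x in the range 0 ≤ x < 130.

Baby-step giant-step with m = ceil(sqrt(130)) = 12.
Baby table (118^j mod 131 for j=0..11):
  0:1  1:118  2:38  3:30  4:3  5:92  6:114  7:90
  8:9  9:14  10:80  11:8
Giant step factor: 118^(-12) ≡ 34 (mod 131).
Scan 60·34^i mod 131 for i = 0, 1, …:
  i=0: 60   i=1: 75   i=2: 61   i=3: 109
  i=4: 38
Match at i=4, j=2: x = 4·12 + 2 = 50.

50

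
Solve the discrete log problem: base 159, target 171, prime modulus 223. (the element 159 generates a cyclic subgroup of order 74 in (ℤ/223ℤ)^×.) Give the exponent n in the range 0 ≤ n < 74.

46

Baby-step giant-step with m = ceil(sqrt(74)) = 9.
Baby table (159^j mod 223 for j=0..8):
  0:1  1:159  2:82  3:104  4:34  5:54  6:112  7:191
  8:41
Giant step factor: 159^(-9) ≡ 193 (mod 223).
Scan 171·193^i mod 223 for i = 0, 1, …:
  i=0: 171   i=1: 222   i=2: 30   i=3: 215
  i=4: 17   i=5: 159
Match at i=5, j=1: n = 5·9 + 1 = 46.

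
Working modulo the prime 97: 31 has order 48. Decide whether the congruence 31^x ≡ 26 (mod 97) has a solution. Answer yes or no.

no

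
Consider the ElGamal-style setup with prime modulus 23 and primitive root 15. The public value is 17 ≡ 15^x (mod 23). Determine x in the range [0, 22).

3

Successive powers of 15 modulo 23:
  15^0=1  15^1=15  15^2=18  15^3=17
So 15^3 ≡ 17 (mod 23), giving x = 3.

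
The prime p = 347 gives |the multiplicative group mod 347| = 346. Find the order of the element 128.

The order of 128 must divide p − 1 = 346 = 2 · 173.
Divisors: 1, 2, 173, 346.
Check each in increasing order: 128^1 ≡ 128;  128^2 ≡ 75;  128^173 ≡ 346;  128^346 ≡ 1.
Smallest exponent giving 1 is 346.

346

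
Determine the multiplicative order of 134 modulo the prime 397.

396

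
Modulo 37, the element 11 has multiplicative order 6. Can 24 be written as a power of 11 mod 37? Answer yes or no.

no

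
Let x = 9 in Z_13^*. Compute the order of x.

The order of 9 must divide p − 1 = 12 = 2^2 · 3.
Divisors: 1, 2, 3, 4, 6, 12.
Check each in increasing order: 9^1 ≡ 9;  9^2 ≡ 3;  9^3 ≡ 1.
Smallest exponent giving 1 is 3.

3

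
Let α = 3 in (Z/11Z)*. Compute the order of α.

5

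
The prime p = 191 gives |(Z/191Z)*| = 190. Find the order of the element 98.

95

The order of 98 must divide p − 1 = 190 = 2 · 5 · 19.
Divisors: 1, 2, 5, 10, 19, 38, 95, 190.
Check each in increasing order: 98^1 ≡ 98;  98^2 ≡ 54;  98^5 ≡ 32;  98^10 ≡ 69;  98^19 ≡ 109;  98^38 ≡ 39;  98^95 ≡ 1.
Smallest exponent giving 1 is 95.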